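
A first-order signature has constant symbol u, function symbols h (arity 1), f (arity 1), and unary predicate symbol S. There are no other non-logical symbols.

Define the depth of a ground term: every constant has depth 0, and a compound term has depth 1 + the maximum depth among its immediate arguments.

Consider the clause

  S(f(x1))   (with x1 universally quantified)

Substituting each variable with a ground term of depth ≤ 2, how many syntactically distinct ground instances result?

7

Ground terms of depth ≤ 2:
  Count level by level. With function symbols h/1, f/1, the terms of depth ≤ k are the 1 constant together with each function applied to depth-≤(k−1) tuples, so N_k = 1 + N_{k-1} + N_{k-1}.
  N_0 = 1
  N_1 = 1 + 1 + 1 = 3
  N_2 = 1 + 3 + 3 = 7
  Explicitly: u, h(u), h(h(u)), h(f(u)), f(u), f(h(u)), f(f(u)).
So there are 7 ground terms available for substitution.
The clause has 1 distinct variable (x1), which appears in the body. In the free term algebra distinct substitutions yield syntactically distinct ground instances.
Number of ground instances = 7.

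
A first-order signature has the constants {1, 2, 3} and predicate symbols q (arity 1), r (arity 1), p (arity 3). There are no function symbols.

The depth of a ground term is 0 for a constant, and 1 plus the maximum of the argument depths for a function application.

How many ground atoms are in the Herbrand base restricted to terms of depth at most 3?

First count ground terms of depth ≤ 3.
With no function symbols every ground term is a constant, so there are exactly 3 ground terms at every depth bound.
N_0 = 3
N_1 = 3
N_2 = 3
N_3 = 3
Explicitly: 1, 2, 3.
So |H| = 3.
Each predicate of arity r yields |H|^r ground atoms (one per choice of an r-tuple from H):
  q: 3;  r: 3;  p: 3^3 = 27
Total ground atoms: 3 + 3 + 27 = 33.

33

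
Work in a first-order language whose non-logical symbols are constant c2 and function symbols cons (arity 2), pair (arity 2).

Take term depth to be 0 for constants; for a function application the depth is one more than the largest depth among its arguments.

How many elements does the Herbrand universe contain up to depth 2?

19

Let N_k = |{terms of depth ≤ k}|. Then N_0 = 1 and N_k = 1 + N_{k-1}^2 + N_{k-1}^2 for k ≥ 1 (one summand per function symbol, arity giving the exponent).
N_0 = 1
N_1 = 1 + 1^2 + 1^2 = 3
N_2 = 1 + 3^2 + 3^2 = 19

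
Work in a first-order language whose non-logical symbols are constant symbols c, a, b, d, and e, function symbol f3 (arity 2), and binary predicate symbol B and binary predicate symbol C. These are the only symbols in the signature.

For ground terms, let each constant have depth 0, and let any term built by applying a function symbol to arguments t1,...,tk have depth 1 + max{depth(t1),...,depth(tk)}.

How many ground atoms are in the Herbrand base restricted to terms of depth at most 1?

First count ground terms of depth ≤ 1.
Let N_k = |{terms of depth ≤ k}|. Then N_0 = 5 and N_k = 5 + N_{k-1}^2 for k ≥ 1 (one summand per function symbol, arity giving the exponent).
N_0 = 5
N_1 = 5 + 5^2 = 30
So |H| = 30.
For each predicate symbol, the number of ground atoms is |H| raised to its arity; summing:
  B: 30^2 = 900;  C: 30^2 = 900
Total ground atoms: 900 + 900 = 1800.

1800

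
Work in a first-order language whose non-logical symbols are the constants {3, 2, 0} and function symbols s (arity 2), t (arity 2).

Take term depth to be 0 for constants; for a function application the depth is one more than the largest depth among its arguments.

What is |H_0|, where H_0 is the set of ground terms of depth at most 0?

Let N_k count ground terms of depth at most k. Each non-constant term of depth ≤ k is some function symbol applied to depth-≤(k−1) arguments, giving N_k = 3 + N_{k-1}^2 + N_{k-1}^2.
N_0 = 3
Explicitly: 3, 2, 0.

3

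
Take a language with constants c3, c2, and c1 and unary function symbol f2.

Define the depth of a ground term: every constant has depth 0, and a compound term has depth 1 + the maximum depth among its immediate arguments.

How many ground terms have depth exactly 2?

If N_k denotes the number of depth-≤k ground terms, the 3 constants give N_0 = 3, and each function symbol of arity r contributes N_{k-1}^r new terms at level k: N_k = 3 + N_{k-1}.
N_0 = 3
N_1 = 3 + 3 = 6
N_2 = 3 + 6 = 9
Terms of depth exactly 2: N_2 − N_1 = 9 − 6 = 3.

3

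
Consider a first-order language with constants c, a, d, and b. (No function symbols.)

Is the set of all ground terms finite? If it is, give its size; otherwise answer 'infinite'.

There are no function symbols, so every ground term is one of the 4 constants.
The Herbrand universe is {c, a, d, b}, which is finite with 4 elements.

4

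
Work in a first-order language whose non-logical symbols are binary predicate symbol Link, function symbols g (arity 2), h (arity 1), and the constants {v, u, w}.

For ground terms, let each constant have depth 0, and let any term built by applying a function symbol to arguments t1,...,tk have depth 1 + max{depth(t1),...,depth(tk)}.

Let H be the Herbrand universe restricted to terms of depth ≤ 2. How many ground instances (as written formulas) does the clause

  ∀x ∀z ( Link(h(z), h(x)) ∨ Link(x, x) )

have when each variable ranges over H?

Ground terms of depth ≤ 2:
  Let N_k count ground terms of depth at most k. Each non-constant term of depth ≤ k is some function symbol applied to depth-≤(k−1) arguments, giving N_k = 3 + N_{k-1}^2 + N_{k-1}.
  N_0 = 3
  N_1 = 3 + 3^2 + 3 = 15
  N_2 = 3 + 15^2 + 15 = 243
So there are 243 ground terms available for substitution.
The body mentions every one of the 2 quantified variables; since ground terms form a free algebra, no two substitutions collapse to the same formula.
Number of ground instances = 243^2 = 59049.

59049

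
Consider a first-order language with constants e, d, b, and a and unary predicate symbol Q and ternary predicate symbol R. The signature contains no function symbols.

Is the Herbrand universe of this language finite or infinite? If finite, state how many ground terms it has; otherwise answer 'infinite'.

There are no function symbols, so every ground term is one of the 4 constants.
The Herbrand universe is {e, d, b, a}, which is finite with 4 elements.

4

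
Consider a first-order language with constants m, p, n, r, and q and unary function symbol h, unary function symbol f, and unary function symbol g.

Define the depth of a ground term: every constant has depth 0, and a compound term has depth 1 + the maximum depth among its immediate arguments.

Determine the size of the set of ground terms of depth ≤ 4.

Let N_k count ground terms of depth at most k. Each non-constant term of depth ≤ k is some function symbol applied to depth-≤(k−1) arguments, giving N_k = 5 + N_{k-1} + N_{k-1} + N_{k-1}.
N_0 = 5
N_1 = 5 + 5 + 5 + 5 = 20
N_2 = 5 + 20 + 20 + 20 = 65
N_3 = 5 + 65 + 65 + 65 = 200
N_4 = 5 + 200 + 200 + 200 = 605

605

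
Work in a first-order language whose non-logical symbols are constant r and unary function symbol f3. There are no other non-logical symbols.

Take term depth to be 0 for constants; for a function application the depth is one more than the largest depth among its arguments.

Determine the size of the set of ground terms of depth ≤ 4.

5

Let N_k count ground terms of depth at most k. Each non-constant term of depth ≤ k is some function symbol applied to depth-≤(k−1) arguments, giving N_k = 1 + N_{k-1}.
N_0 = 1
N_1 = 1 + 1 = 2
N_2 = 1 + 2 = 3
N_3 = 1 + 3 = 4
N_4 = 1 + 4 = 5
Explicitly: r, f3(r), f3(f3(r)), f3(f3(f3(r))), f3(f3(f3(f3(r)))).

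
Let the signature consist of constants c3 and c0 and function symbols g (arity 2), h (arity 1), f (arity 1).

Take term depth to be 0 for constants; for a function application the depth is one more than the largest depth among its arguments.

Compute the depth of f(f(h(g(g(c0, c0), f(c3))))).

5

depth(g(c0, c0)) = 1 + max(0, 0) = 1
depth(f(c3)) = 1 + depth(c3) = 1 + 0 = 1
depth(g(g(c0, c0), f(c3))) = 1 + max(1, 1) = 2
depth(h(g(g(c0, c0), f(c3)))) = 1 + depth(g(g(c0, c0), f(c3))) = 1 + 2 = 3
depth(f(h(g(g(c0, c0), f(c3))))) = 1 + depth(h(g(g(c0, c0), f(c3)))) = 1 + 3 = 4
depth(f(f(h(g(g(c0, c0), f(c3)))))) = 1 + depth(f(h(g(g(c0, c0), f(c3))))) = 1 + 4 = 5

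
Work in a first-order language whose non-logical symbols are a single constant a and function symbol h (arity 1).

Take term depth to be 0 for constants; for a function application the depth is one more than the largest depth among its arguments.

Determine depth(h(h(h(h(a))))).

depth(h(a)) = 1 + depth(a) = 1 + 0 = 1
depth(h(h(a))) = 1 + depth(h(a)) = 1 + 1 = 2
depth(h(h(h(a)))) = 1 + depth(h(h(a))) = 1 + 2 = 3
depth(h(h(h(h(a))))) = 1 + depth(h(h(h(a)))) = 1 + 3 = 4

4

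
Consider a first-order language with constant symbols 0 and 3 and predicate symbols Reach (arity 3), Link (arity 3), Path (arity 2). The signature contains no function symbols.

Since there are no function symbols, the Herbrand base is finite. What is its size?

20

With no function symbols, the Herbrand universe is just the 2 constants.
Ground atoms per predicate: Reach: 2^3 = 8, Link: 2^3 = 8, Path: 2^2 = 4.
Herbrand base size = 8 + 8 + 4 = 20.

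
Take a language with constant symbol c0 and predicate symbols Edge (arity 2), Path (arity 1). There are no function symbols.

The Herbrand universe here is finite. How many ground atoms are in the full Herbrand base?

With no function symbols, the Herbrand universe is just the 1 constant.
Ground atoms per predicate: Edge: 1^2 = 1, Path: 1.
Herbrand base size = 1 + 1 = 2.

2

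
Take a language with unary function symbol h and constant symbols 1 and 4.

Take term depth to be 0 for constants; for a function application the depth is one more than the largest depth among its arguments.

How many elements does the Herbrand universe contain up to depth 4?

10

Let N_k count ground terms of depth at most k. Each non-constant term of depth ≤ k is some function symbol applied to depth-≤(k−1) arguments, giving N_k = 2 + N_{k-1}.
N_0 = 2
N_1 = 2 + 2 = 4
N_2 = 2 + 4 = 6
N_3 = 2 + 6 = 8
N_4 = 2 + 8 = 10
Explicitly: 1, 4, h(1), h(4), h(h(1)), h(h(4)), h(h(h(1))), h(h(h(4))), h(h(h(h(1)))), h(h(h(h(4)))).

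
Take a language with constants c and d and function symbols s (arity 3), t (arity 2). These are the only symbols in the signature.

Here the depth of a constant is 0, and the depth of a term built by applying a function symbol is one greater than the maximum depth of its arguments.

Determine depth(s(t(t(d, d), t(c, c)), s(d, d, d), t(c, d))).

3

depth(t(d, d)) = 1 + max(0, 0) = 1
depth(t(c, c)) = 1 + max(0, 0) = 1
depth(t(t(d, d), t(c, c))) = 1 + max(1, 1) = 2
depth(s(d, d, d)) = 1 + max(0, 0, 0) = 1
depth(t(c, d)) = 1 + max(0, 0) = 1
depth(s(t(t(d, d), t(c, c)), s(d, d, d), t(c, d))) = 1 + max(2, 1, 1) = 3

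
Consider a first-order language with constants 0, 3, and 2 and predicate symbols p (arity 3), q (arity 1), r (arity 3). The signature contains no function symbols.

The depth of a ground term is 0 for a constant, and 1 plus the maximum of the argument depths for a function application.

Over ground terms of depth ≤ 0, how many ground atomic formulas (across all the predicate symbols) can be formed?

57

First count ground terms of depth ≤ 0.
With no function symbols every ground term is a constant, so there are exactly 3 ground terms at every depth bound.
N_0 = 3
Explicitly: 0, 3, 2.
So |H| = 3.
Each predicate of arity r yields |H|^r ground atoms (one per choice of an r-tuple from H):
  p: 3^3 = 27;  q: 3;  r: 3^3 = 27
Total ground atoms: 27 + 3 + 27 = 57.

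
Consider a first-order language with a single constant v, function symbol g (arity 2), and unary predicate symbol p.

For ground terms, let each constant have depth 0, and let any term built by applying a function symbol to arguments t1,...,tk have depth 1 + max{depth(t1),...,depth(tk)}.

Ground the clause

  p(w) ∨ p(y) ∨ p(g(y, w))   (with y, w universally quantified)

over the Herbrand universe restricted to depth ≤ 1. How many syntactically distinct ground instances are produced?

Ground terms of depth ≤ 1:
  Let N_k = |{terms of depth ≤ k}|. Then N_0 = 1 and N_k = 1 + N_{k-1}^2 for k ≥ 1 (one summand per function symbol, arity giving the exponent).
  N_0 = 1
  N_1 = 1 + 1^2 = 2
So there are 2 ground terms available for substitution.
There are 2 variables to instantiate (y, w), each occurring in at least one literal, so different choices give different ground instances.
Number of ground instances = 2^2 = 4.

4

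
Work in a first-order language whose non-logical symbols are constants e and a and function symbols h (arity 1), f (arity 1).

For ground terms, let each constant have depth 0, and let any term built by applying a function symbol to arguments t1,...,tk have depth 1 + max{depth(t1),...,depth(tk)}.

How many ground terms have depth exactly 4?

32

Let N_k = |{terms of depth ≤ k}|. Then N_0 = 2 and N_k = 2 + N_{k-1} + N_{k-1} for k ≥ 1 (one summand per function symbol, arity giving the exponent).
N_0 = 2
N_1 = 2 + 2 + 2 = 6
N_2 = 2 + 6 + 6 = 14
N_3 = 2 + 14 + 14 = 30
N_4 = 2 + 30 + 30 = 62
Terms of depth exactly 4: N_4 − N_3 = 62 − 30 = 32.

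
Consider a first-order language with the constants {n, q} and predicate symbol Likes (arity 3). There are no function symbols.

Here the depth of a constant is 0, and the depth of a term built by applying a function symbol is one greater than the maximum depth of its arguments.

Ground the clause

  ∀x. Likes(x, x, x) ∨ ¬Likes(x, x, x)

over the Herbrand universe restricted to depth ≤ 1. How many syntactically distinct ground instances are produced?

2

Ground terms of depth ≤ 1:
  With no function symbols every ground term is a constant, so there are exactly 2 ground terms at every depth bound.
  N_0 = 2
  N_1 = 2
So there are 2 ground terms available for substitution.
The body mentions the single quantified variable x; since ground terms form a free algebra, no two substitutions collapse to the same formula.
Number of ground instances = 2.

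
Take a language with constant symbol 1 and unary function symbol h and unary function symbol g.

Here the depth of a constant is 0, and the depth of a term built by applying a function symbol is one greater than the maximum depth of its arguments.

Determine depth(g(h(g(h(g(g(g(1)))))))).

7

depth(g(1)) = 1 + depth(1) = 1 + 0 = 1
depth(g(g(1))) = 1 + depth(g(1)) = 1 + 1 = 2
depth(g(g(g(1)))) = 1 + depth(g(g(1))) = 1 + 2 = 3
depth(h(g(g(g(1))))) = 1 + depth(g(g(g(1)))) = 1 + 3 = 4
depth(g(h(g(g(g(1)))))) = 1 + depth(h(g(g(g(1))))) = 1 + 4 = 5
depth(h(g(h(g(g(g(1))))))) = 1 + depth(g(h(g(g(g(1)))))) = 1 + 5 = 6
depth(g(h(g(h(g(g(g(1)))))))) = 1 + depth(h(g(h(g(g(g(1))))))) = 1 + 6 = 7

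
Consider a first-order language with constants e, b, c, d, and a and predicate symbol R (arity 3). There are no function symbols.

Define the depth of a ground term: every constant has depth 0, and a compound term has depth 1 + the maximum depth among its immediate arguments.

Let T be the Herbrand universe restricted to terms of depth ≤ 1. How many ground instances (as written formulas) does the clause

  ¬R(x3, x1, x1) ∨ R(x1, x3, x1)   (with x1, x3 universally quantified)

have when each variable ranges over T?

Ground terms of depth ≤ 1:
  With no function symbols every ground term is a constant, so there are exactly 5 ground terms at every depth bound.
  N_0 = 5
  N_1 = 5
  Explicitly: e, b, c, d, a.
So there are 5 ground terms available for substitution.
The body mentions every one of the 2 quantified variables; since ground terms form a free algebra, no two substitutions collapse to the same formula.
Number of ground instances = 5^2 = 25.

25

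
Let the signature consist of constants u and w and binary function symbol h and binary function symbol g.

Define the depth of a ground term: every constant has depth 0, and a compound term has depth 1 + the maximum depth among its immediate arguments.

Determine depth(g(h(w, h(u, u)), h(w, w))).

3

depth(h(u, u)) = 1 + max(0, 0) = 1
depth(h(w, h(u, u))) = 1 + max(0, 1) = 2
depth(h(w, w)) = 1 + max(0, 0) = 1
depth(g(h(w, h(u, u)), h(w, w))) = 1 + max(2, 1) = 3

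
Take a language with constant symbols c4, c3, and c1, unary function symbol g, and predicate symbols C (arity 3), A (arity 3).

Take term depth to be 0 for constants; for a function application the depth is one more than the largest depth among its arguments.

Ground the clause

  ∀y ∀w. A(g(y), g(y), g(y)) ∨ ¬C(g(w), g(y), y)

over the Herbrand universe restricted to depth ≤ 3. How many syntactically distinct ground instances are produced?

144

Ground terms of depth ≤ 3:
  Count level by level. With function symbols g/1, the terms of depth ≤ k are the 3 constants together with each function applied to depth-≤(k−1) tuples, so N_k = 3 + N_{k-1}.
  N_0 = 3
  N_1 = 3 + 3 = 6
  N_2 = 3 + 6 = 9
  N_3 = 3 + 9 = 12
So there are 12 ground terms available for substitution.
The clause has 2 distinct variables (y, w), each appearing in the body. In the free term algebra distinct substitutions yield syntactically distinct ground instances.
Number of ground instances = 12^2 = 144.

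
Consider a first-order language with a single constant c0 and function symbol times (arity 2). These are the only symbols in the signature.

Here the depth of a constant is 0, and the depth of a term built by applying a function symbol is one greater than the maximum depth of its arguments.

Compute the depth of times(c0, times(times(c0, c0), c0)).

depth(times(c0, c0)) = 1 + max(0, 0) = 1
depth(times(times(c0, c0), c0)) = 1 + max(1, 0) = 2
depth(times(c0, times(times(c0, c0), c0))) = 1 + max(0, 2) = 3

3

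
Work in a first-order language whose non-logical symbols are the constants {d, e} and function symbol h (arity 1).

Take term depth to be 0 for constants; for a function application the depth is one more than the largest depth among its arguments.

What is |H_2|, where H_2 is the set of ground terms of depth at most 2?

6

If N_k denotes the number of depth-≤k ground terms, the 2 constants give N_0 = 2, and each function symbol of arity r contributes N_{k-1}^r new terms at level k: N_k = 2 + N_{k-1}.
N_0 = 2
N_1 = 2 + 2 = 4
N_2 = 2 + 4 = 6
Explicitly: d, e, h(d), h(e), h(h(d)), h(h(e)).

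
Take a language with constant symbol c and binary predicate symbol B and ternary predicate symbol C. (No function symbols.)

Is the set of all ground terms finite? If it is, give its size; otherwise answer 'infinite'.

1

There are no function symbols, so the only ground term is the single constant.
The Herbrand universe is {c}, finite with 1 element.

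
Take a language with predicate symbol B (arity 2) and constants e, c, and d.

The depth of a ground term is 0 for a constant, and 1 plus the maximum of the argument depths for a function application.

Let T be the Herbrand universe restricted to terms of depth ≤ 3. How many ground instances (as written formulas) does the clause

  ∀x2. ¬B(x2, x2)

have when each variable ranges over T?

3

Ground terms of depth ≤ 3:
  With no function symbols every ground term is a constant, so there are exactly 3 ground terms at every depth bound.
  N_0 = 3
  N_1 = 3
  N_2 = 3
  N_3 = 3
  Explicitly: e, c, d.
So there are 3 ground terms available for substitution.
The variable x2 ranges independently over the available ground terms, and distinct assignments produce distinct instances.
Number of ground instances = 3.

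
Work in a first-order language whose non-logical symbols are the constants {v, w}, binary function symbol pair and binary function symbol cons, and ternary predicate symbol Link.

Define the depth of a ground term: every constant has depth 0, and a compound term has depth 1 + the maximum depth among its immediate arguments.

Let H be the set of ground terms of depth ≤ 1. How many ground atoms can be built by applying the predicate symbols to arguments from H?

1000

First count ground terms of depth ≤ 1.
If N_k denotes the number of depth-≤k ground terms, the 2 constants give N_0 = 2, and each function symbol of arity r contributes N_{k-1}^r new terms at level k: N_k = 2 + N_{k-1}^2 + N_{k-1}^2.
N_0 = 2
N_1 = 2 + 2^2 + 2^2 = 10
Explicitly: v, w, pair(v, v), pair(v, w), pair(w, v), pair(w, w), cons(v, v), cons(v, w), cons(w, v), cons(w, w).
So |H| = 10.
For each predicate symbol, the number of ground atoms is |H| raised to its arity; summing:
  Link: 10^3 = 1000
Total ground atoms: 1000.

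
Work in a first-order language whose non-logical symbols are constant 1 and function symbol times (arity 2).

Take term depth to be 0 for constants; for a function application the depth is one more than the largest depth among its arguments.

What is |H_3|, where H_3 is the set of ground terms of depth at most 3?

Let N_k = |{terms of depth ≤ k}|. Then N_0 = 1 and N_k = 1 + N_{k-1}^2 for k ≥ 1 (one summand per function symbol, arity giving the exponent).
N_0 = 1
N_1 = 1 + 1^2 = 2
N_2 = 1 + 2^2 = 5
N_3 = 1 + 5^2 = 26

26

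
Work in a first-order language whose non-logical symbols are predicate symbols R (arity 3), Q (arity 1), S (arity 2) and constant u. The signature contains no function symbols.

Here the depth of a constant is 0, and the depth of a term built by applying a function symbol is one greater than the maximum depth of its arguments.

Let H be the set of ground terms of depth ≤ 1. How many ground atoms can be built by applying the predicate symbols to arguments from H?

First count ground terms of depth ≤ 1.
With no function symbols every ground term is a constant, so there is exactly 1 ground term at every depth bound.
N_0 = 1
N_1 = 1
So |H| = 1.
Each predicate of arity r yields |H|^r ground atoms (one per choice of an r-tuple from H):
  R: 1^3 = 1;  Q: 1;  S: 1^2 = 1
Total ground atoms: 1 + 1 + 1 = 3.

3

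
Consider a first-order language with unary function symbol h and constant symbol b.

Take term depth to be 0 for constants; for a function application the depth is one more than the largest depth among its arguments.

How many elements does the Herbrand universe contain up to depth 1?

Let N_k count ground terms of depth at most k. Each non-constant term of depth ≤ k is some function symbol applied to depth-≤(k−1) arguments, giving N_k = 1 + N_{k-1}.
N_0 = 1
N_1 = 1 + 1 = 2
Explicitly: b, h(b).

2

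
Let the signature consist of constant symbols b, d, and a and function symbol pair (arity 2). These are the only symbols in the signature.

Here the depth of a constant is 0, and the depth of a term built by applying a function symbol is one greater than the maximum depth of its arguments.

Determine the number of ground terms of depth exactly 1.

9

Count level by level. With function symbols pair/2, the terms of depth ≤ k are the 3 constants together with each function applied to depth-≤(k−1) tuples, so N_k = 3 + N_{k-1}^2.
N_0 = 3
N_1 = 3 + 3^2 = 12
Terms of depth exactly 1: N_1 − N_0 = 12 − 3 = 9.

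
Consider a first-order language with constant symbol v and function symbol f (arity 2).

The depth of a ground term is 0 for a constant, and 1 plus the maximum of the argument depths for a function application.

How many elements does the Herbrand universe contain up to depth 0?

1

Count level by level. With function symbols f/2, the terms of depth ≤ k are the 1 constant together with each function applied to depth-≤(k−1) tuples, so N_k = 1 + N_{k-1}^2.
N_0 = 1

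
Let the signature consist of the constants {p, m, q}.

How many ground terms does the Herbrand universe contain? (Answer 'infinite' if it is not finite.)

3

There are no function symbols, so every ground term is one of the 3 constants.
The Herbrand universe is {p, m, q}, which is finite with 3 elements.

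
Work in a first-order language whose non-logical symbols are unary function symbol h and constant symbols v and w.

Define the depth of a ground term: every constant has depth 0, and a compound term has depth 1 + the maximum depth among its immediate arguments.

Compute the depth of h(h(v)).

2

depth(h(v)) = 1 + depth(v) = 1 + 0 = 1
depth(h(h(v))) = 1 + depth(h(v)) = 1 + 1 = 2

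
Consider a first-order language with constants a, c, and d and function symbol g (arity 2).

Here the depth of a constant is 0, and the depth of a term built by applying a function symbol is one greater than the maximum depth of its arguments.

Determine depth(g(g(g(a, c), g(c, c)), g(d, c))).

3

depth(g(a, c)) = 1 + max(0, 0) = 1
depth(g(c, c)) = 1 + max(0, 0) = 1
depth(g(g(a, c), g(c, c))) = 1 + max(1, 1) = 2
depth(g(d, c)) = 1 + max(0, 0) = 1
depth(g(g(g(a, c), g(c, c)), g(d, c))) = 1 + max(2, 1) = 3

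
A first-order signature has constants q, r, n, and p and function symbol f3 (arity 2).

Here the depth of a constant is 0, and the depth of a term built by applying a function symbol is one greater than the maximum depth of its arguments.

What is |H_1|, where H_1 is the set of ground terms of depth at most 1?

20

Write N_k for the number of ground terms of depth ≤ k. A term of depth ≤ k is either a constant or a function symbol applied to arguments of depth ≤ k−1, so N_k = 4 + N_{k-1}^2.
N_0 = 4
N_1 = 4 + 4^2 = 20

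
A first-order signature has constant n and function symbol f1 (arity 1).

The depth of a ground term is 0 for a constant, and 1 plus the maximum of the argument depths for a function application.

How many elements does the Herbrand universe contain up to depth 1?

2

Let N_k count ground terms of depth at most k. Each non-constant term of depth ≤ k is some function symbol applied to depth-≤(k−1) arguments, giving N_k = 1 + N_{k-1}.
N_0 = 1
N_1 = 1 + 1 = 2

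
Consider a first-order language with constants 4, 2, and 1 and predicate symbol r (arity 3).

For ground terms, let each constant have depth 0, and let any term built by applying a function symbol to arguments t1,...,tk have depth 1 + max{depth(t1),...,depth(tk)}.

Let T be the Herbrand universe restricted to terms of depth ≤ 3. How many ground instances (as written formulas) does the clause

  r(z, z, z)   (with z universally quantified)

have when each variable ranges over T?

Ground terms of depth ≤ 3:
  With no function symbols every ground term is a constant, so there are exactly 3 ground terms at every depth bound.
  N_0 = 3
  N_1 = 3
  N_2 = 3
  N_3 = 3
  Explicitly: 4, 2, 1.
So there are 3 ground terms available for substitution.
The variable z ranges independently over the available ground terms, and distinct assignments produce distinct instances.
Number of ground instances = 3.

3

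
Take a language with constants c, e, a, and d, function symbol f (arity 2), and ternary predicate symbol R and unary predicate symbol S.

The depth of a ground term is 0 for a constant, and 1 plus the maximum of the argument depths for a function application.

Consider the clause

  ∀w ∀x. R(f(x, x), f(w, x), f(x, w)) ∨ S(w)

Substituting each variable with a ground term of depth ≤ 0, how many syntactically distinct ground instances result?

16

Ground terms of depth ≤ 0:
  Let N_k count ground terms of depth at most k. Each non-constant term of depth ≤ k is some function symbol applied to depth-≤(k−1) arguments, giving N_k = 4 + N_{k-1}^2.
  N_0 = 4
  Explicitly: c, e, a, d.
So there are 4 ground terms available for substitution.
The body mentions every one of the 2 quantified variables; since ground terms form a free algebra, no two substitutions collapse to the same formula.
Number of ground instances = 4^2 = 16.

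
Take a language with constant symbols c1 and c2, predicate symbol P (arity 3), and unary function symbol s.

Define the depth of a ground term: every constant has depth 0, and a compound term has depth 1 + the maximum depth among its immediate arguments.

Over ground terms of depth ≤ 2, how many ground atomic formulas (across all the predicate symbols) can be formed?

First count ground terms of depth ≤ 2.
Write N_k for the number of ground terms of depth ≤ k. A term of depth ≤ k is either a constant or a function symbol applied to arguments of depth ≤ k−1, so N_k = 2 + N_{k-1}.
N_0 = 2
N_1 = 2 + 2 = 4
N_2 = 2 + 4 = 6
Explicitly: c1, c2, s(c1), s(c2), s(s(c1)), s(s(c2)).
So |H| = 6.
A ground atom is a predicate applied to a tuple of terms from H, so the count is the sum over predicates of |H|^arity:
  P: 6^3 = 216
Total ground atoms: 216.

216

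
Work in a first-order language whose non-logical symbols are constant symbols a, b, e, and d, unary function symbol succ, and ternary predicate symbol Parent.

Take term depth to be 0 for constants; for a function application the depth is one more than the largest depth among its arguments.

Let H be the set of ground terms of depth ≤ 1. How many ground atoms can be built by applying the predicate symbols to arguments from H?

First count ground terms of depth ≤ 1.
Let N_k count ground terms of depth at most k. Each non-constant term of depth ≤ k is some function symbol applied to depth-≤(k−1) arguments, giving N_k = 4 + N_{k-1}.
N_0 = 4
N_1 = 4 + 4 = 8
Explicitly: a, b, e, d, succ(a), succ(b), succ(e), succ(d).
So |H| = 8.
A ground atom is a predicate applied to a tuple of terms from H, so the count is the sum over predicates of |H|^arity:
  Parent: 8^3 = 512
Total ground atoms: 512.

512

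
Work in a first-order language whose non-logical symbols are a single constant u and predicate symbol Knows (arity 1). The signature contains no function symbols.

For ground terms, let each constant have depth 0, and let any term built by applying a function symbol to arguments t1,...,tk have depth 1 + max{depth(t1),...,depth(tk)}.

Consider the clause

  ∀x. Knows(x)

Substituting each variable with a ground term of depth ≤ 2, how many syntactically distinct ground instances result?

1

Ground terms of depth ≤ 2:
  With no function symbols every ground term is a constant, so there is exactly 1 ground term at every depth bound.
  N_0 = 1
  N_1 = 1
  N_2 = 1
  Explicitly: u.
So there is exactly 1 ground term available for substitution.
The clause has 1 distinct variable (x), which appears in the body. In the free term algebra distinct substitutions yield syntactically distinct ground instances.
Number of ground instances = 1.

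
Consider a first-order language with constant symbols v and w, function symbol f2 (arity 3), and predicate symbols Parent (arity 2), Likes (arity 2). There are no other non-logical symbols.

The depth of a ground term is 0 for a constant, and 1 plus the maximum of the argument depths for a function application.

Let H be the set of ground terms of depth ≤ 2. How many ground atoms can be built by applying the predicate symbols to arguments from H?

First count ground terms of depth ≤ 2.
Write N_k for the number of ground terms of depth ≤ k. A term of depth ≤ k is either a constant or a function symbol applied to arguments of depth ≤ k−1, so N_k = 2 + N_{k-1}^3.
N_0 = 2
N_1 = 2 + 2^3 = 10
N_2 = 2 + 10^3 = 1002
So |H| = 1002.
For each predicate symbol, the number of ground atoms is |H| raised to its arity; summing:
  Parent: 1002^2 = 1004004;  Likes: 1002^2 = 1004004
Total ground atoms: 1004004 + 1004004 = 2008008.

2008008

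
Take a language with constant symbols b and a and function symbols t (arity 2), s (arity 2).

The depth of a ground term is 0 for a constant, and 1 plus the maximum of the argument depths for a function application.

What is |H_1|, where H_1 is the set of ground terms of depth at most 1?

Let N_k count ground terms of depth at most k. Each non-constant term of depth ≤ k is some function symbol applied to depth-≤(k−1) arguments, giving N_k = 2 + N_{k-1}^2 + N_{k-1}^2.
N_0 = 2
N_1 = 2 + 2^2 + 2^2 = 10

10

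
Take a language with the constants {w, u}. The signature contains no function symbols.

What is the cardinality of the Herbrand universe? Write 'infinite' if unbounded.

2

There are no function symbols, so every ground term is one of the 2 constants.
The Herbrand universe is {w, u}, which is finite with 2 elements.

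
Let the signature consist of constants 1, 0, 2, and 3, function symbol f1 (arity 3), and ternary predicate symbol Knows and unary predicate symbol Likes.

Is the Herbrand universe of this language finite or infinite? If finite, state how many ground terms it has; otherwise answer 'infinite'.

infinite

The signature has at least one function symbol (f1, arity 3) and at least one constant (1).
Iterating f1 gives infinitely many distinct ground terms: 1, f1(1, 1, 1), f1(f1(1, 1, 1), f1(1, 1, 1), f1(1, 1, 1)), ...
So the Herbrand universe is infinite.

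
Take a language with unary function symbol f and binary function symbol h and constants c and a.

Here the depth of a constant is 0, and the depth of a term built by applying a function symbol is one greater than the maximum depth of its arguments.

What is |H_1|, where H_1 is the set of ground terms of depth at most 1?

8

If N_k denotes the number of depth-≤k ground terms, the 2 constants give N_0 = 2, and each function symbol of arity r contributes N_{k-1}^r new terms at level k: N_k = 2 + N_{k-1} + N_{k-1}^2.
N_0 = 2
N_1 = 2 + 2 + 2^2 = 8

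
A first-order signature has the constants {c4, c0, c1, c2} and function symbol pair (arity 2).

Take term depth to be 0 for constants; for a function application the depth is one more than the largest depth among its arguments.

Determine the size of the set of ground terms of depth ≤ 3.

163220

Write N_k for the number of ground terms of depth ≤ k. A term of depth ≤ k is either a constant or a function symbol applied to arguments of depth ≤ k−1, so N_k = 4 + N_{k-1}^2.
N_0 = 4
N_1 = 4 + 4^2 = 20
N_2 = 4 + 20^2 = 404
N_3 = 4 + 404^2 = 163220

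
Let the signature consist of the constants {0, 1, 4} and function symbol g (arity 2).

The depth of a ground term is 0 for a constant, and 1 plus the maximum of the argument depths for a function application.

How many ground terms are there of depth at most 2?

147

Let N_k = |{terms of depth ≤ k}|. Then N_0 = 3 and N_k = 3 + N_{k-1}^2 for k ≥ 1 (one summand per function symbol, arity giving the exponent).
N_0 = 3
N_1 = 3 + 3^2 = 12
N_2 = 3 + 12^2 = 147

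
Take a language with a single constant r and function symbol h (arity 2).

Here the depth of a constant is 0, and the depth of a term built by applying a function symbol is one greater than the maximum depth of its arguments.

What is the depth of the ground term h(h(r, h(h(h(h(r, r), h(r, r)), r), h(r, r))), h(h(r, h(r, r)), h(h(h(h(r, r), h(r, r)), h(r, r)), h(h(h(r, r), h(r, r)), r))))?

depth(h(r, r)) = 1 + max(0, 0) = 1
depth(h(h(r, r), h(r, r))) = 1 + max(1, 1) = 2
depth(h(h(h(r, r), h(r, r)), r)) = 1 + max(2, 0) = 3
depth(h(h(h(h(r, r), h(r, r)), r), h(r, r))) = 1 + max(3, 1) = 4
depth(h(r, h(h(h(h(r, r), h(r, r)), r), h(r, r)))) = 1 + max(0, 4) = 5
depth(h(r, h(r, r))) = 1 + max(0, 1) = 2
depth(h(h(h(r, r), h(r, r)), h(r, r))) = 1 + max(2, 1) = 3
depth(h(h(h(h(r, r), h(r, r)), h(r, r)), h(h(h(r, r), h(r, r)), r))) = 1 + max(3, 3) = 4
depth(h(h(r, h(r, r)), h(h(h(h(r, r), h(r, r)), h(r, r)), h(h(h(r, r), h(r, r)), r)))) = 1 + max(2, 4) = 5
depth(h(h(r, h(h(h(h(r, r), h(r, r)), r), h(r, r))), h(h(r, h(r, r)), h(h(h(h(r, r), h(r, r)), h(r, r)), h(h(h(r, r), h(r, r)), r))))) = 1 + max(5, 5) = 6

6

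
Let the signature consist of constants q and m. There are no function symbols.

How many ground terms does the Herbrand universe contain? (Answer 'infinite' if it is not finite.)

2

There are no function symbols, so every ground term is one of the 2 constants.
The Herbrand universe is {q, m}, which is finite with 2 elements.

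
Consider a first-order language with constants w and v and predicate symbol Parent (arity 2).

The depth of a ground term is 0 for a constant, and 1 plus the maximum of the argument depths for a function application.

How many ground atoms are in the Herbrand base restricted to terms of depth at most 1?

First count ground terms of depth ≤ 1.
With no function symbols every ground term is a constant, so there are exactly 2 ground terms at every depth bound.
N_0 = 2
N_1 = 2
Explicitly: w, v.
So |H| = 2.
Ground atoms are formed by filling each argument slot of a predicate with a term from H, so an r-ary predicate gives |H|^r atoms:
  Parent: 2^2 = 4
Total ground atoms: 4.

4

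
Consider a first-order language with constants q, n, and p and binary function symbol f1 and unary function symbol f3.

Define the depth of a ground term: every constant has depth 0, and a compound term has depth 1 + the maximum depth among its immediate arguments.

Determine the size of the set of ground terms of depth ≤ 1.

15

Count level by level. With function symbols f1/2, f3/1, the terms of depth ≤ k are the 3 constants together with each function applied to depth-≤(k−1) tuples, so N_k = 3 + N_{k-1}^2 + N_{k-1}.
N_0 = 3
N_1 = 3 + 3^2 + 3 = 15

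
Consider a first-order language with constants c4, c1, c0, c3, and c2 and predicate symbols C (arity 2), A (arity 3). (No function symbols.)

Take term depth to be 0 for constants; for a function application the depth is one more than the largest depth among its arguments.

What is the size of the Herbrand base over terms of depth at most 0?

150

First count ground terms of depth ≤ 0.
With no function symbols every ground term is a constant, so there are exactly 5 ground terms at every depth bound.
N_0 = 5
Explicitly: c4, c1, c0, c3, c2.
So |H| = 5.
For each predicate symbol, the number of ground atoms is |H| raised to its arity; summing:
  C: 5^2 = 25;  A: 5^3 = 125
Total ground atoms: 25 + 125 = 150.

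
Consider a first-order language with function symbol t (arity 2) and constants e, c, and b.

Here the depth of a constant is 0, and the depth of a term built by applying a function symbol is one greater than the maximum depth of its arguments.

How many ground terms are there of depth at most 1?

Count level by level. With function symbols t/2, the terms of depth ≤ k are the 3 constants together with each function applied to depth-≤(k−1) tuples, so N_k = 3 + N_{k-1}^2.
N_0 = 3
N_1 = 3 + 3^2 = 12
Explicitly: e, c, b, t(e, e), t(e, c), t(e, b), t(c, e), t(c, c), t(c, b), t(b, e), t(b, c), t(b, b).

12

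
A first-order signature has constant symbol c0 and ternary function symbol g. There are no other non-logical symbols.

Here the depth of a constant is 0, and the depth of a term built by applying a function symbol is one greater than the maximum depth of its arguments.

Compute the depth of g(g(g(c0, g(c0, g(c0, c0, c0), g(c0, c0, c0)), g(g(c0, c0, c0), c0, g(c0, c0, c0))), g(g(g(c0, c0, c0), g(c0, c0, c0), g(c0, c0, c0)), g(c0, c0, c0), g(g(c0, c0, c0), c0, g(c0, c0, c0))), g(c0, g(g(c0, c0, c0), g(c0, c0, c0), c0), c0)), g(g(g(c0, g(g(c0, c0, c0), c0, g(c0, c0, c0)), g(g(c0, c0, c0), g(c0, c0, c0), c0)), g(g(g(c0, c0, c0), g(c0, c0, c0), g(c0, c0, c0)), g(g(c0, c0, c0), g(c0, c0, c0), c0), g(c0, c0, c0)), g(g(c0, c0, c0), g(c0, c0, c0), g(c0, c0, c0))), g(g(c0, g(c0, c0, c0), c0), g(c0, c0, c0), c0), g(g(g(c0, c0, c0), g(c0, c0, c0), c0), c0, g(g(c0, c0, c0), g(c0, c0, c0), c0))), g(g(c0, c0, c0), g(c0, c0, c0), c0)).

6

depth(g(c0, c0, c0)) = 1 + max(0, 0, 0) = 1
depth(g(c0, g(c0, c0, c0), g(c0, c0, c0))) = 1 + max(0, 1, 1) = 2
depth(g(g(c0, c0, c0), c0, g(c0, c0, c0))) = 1 + max(1, 0, 1) = 2
depth(g(c0, g(c0, g(c0, c0, c0), g(c0, c0, c0)), g(g(c0, c0, c0), c0, g(c0, c0, c0)))) = 1 + max(0, 2, 2) = 3
depth(g(g(c0, c0, c0), g(c0, c0, c0), g(c0, c0, c0))) = 1 + max(1, 1, 1) = 2
depth(g(g(g(c0, c0, c0), g(c0, c0, c0), g(c0, c0, c0)), g(c0, c0, c0), g(g(c0, c0, c0), c0, g(c0, c0, c0)))) = 1 + max(2, 1, 2) = 3
depth(g(g(c0, c0, c0), g(c0, c0, c0), c0)) = 1 + max(1, 1, 0) = 2
depth(g(c0, g(g(c0, c0, c0), g(c0, c0, c0), c0), c0)) = 1 + max(0, 2, 0) = 3
depth(g(g(c0, g(c0, g(c0, c0, c0), g(c0, c0, c0)), g(g(c0, c0, c0), c0, g(c0, c0, c0))), g(g(g(c0, c0, c0), g(c0, c0, c0), g(c0, c0, c0)), g(c0, c0, c0), g(g(c0, c0, c0), c0, g(c0, c0, c0))), g(c0, g(g(c0, c0, c0), g(c0, c0, c0), c0), c0))) = 1 + max(3, 3, 3) = 4
depth(g(c0, g(g(c0, c0, c0), c0, g(c0, c0, c0)), g(g(c0, c0, c0), g(c0, c0, c0), c0))) = 1 + max(0, 2, 2) = 3
depth(g(g(g(c0, c0, c0), g(c0, c0, c0), g(c0, c0, c0)), g(g(c0, c0, c0), g(c0, c0, c0), c0), g(c0, c0, c0))) = 1 + max(2, 2, 1) = 3
depth(g(g(c0, g(g(c0, c0, c0), c0, g(c0, c0, c0)), g(g(c0, c0, c0), g(c0, c0, c0), c0)), g(g(g(c0, c0, c0), g(c0, c0, c0), g(c0, c0, c0)), g(g(c0, c0, c0), g(c0, c0, c0), c0), g(c0, c0, c0)), g(g(c0, c0, c0), g(c0, c0, c0), g(c0, c0, c0)))) = 1 + max(3, 3, 2) = 4
depth(g(c0, g(c0, c0, c0), c0)) = 1 + max(0, 1, 0) = 2
depth(g(g(c0, g(c0, c0, c0), c0), g(c0, c0, c0), c0)) = 1 + max(2, 1, 0) = 3
depth(g(g(g(c0, c0, c0), g(c0, c0, c0), c0), c0, g(g(c0, c0, c0), g(c0, c0, c0), c0))) = 1 + max(2, 0, 2) = 3
depth(g(g(g(c0, g(g(c0, c0, c0), c0, g(c0, c0, c0)), g(g(c0, c0, c0), g(c0, c0, c0), c0)), g(g(g(c0, c0, c0), g(c0, c0, c0), g(c0, c0, c0)), g(g(c0, c0, c0), g(c0, c0, c0), c0), g(c0, c0, c0)), g(g(c0, c0, c0), g(c0, c0, c0), g(c0, c0, c0))), g(g(c0, g(c0, c0, c0), c0), g(c0, c0, c0), c0), g(g(g(c0, c0, c0), g(c0, c0, c0), c0), c0, g(g(c0, c0, c0), g(c0, c0, c0), c0)))) = 1 + max(4, 3, 3) = 5
depth(g(g(g(c0, g(c0, g(c0, c0, c0), g(c0, c0, c0)), g(g(c0, c0, c0), c0, g(c0, c0, c0))), g(g(g(c0, c0, c0), g(c0, c0, c0), g(c0, c0, c0)), g(c0, c0, c0), g(g(c0, c0, c0), c0, g(c0, c0, c0))), g(c0, g(g(c0, c0, c0), g(c0, c0, c0), c0), c0)), g(g(g(c0, g(g(c0, c0, c0), c0, g(c0, c0, c0)), g(g(c0, c0, c0), g(c0, c0, c0), c0)), g(g(g(c0, c0, c0), g(c0, c0, c0), g(c0, c0, c0)), g(g(c0, c0, c0), g(c0, c0, c0), c0), g(c0, c0, c0)), g(g(c0, c0, c0), g(c0, c0, c0), g(c0, c0, c0))), g(g(c0, g(c0, c0, c0), c0), g(c0, c0, c0), c0), g(g(g(c0, c0, c0), g(c0, c0, c0), c0), c0, g(g(c0, c0, c0), g(c0, c0, c0), c0))), g(g(c0, c0, c0), g(c0, c0, c0), c0))) = 1 + max(4, 5, 2) = 6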